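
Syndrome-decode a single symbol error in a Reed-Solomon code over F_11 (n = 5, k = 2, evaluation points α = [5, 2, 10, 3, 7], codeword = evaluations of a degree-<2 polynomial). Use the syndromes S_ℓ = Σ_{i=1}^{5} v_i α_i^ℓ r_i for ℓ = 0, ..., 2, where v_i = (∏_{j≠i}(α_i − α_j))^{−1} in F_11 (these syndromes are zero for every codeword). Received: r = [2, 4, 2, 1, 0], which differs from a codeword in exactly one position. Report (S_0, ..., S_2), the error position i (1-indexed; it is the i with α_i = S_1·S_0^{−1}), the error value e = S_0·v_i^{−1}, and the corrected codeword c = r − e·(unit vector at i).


S = (8, 7, 2), error at position 1, error magnitude e = 7, c = [6, 4, 2, 1, 0].

Step 1: column multipliers v_i = (∏_{j≠i}(α_i − α_j))^{−1} mod 11.
  i = 1 (α = 5): (5−2)(5−10)(5−3)(5−7) = 3·(−5)·2·(−2) = 60 ≡ 5, so v_1 = 5^{−1} = 9 (mod 11).
  i = 2 (α = 2): (2−5)(2−10)(2−3)(2−7) = (−3)·(−8)·(−1)·(−5) = 120 ≡ 10, so v_2 = 10^{−1} = 10 (mod 11).
  i = 3 (α = 10): (10−5)(10−2)(10−3)(10−7) = 5·8·7·3 = 840 ≡ 4, so v_3 = 4^{−1} = 3 (mod 11).
  i = 4 (α = 3): (3−5)(3−2)(3−10)(3−7) = (−2)·1·(−7)·(−4) = −56 ≡ 10, so v_4 = 10^{−1} = 10 (mod 11).
  i = 5 (α = 7): (7−5)(7−2)(7−10)(7−3) = 2·5·(−3)·4 = −120 ≡ 1, so v_5 = 1^{−1} = 1 (mod 11).
  v = [9, 10, 3, 10, 1].
Step 2: syndromes of r = [2, 4, 2, 1, 0] (all sums mod 11).
  S_0 = Σ v_i r_i = 9·2 + 10·4 + 3·2 + 10·1 + 1·0 = 74 ≡ 8.
  S_1 = Σ v_i α_i r_i = 9·5·2 + 10·2·4 + 3·10·2 + 10·3·1 + 1·7·0 = 260 ≡ 7.
  α_i^2 mod 11 = [3, 4, 1, 9, 5].
  S_2 = Σ v_i α_i^2 r_i = 9·3·2 + 10·4·4 + 3·1·2 + 10·9·1 + 1·5·0 = 310 ≡ 2.
  S = (8, 7, 2) ≠ 0, so r is not a codeword (an error is present).
Step 3: locate the error. For a single error e at position i, S_ℓ = v_i·e·α_i^ℓ, so α_err = S_1/S_0.
  S_0^{−1} = 8^{−1} = 7 (mod 11), so α_err = 7·7 = 49 ≡ 5 = α_1. Error position i = 1.
  Consistency check: S_2/S_1 = 2·8 = 16 ≡ 5 = α_err ✓ (single-error assumption holds).
Step 4: error magnitude e = S_0/v_1 = S_0·∏_{j≠1}(α_1 − α_j) = 8·5 = 40 ≡ 7 (mod 11).
Step 5: correct position 1: c_1 = r_1 − e = 2 − 7 ≡ 6 (mod 11). Hence c = [6, 4, 2, 1, 0].
  Check: interpolating c through the α_i gives m(x) = 10 + 8·x (degree < 2) with m(α_i) = c_i for every i, so c is indeed a codeword.


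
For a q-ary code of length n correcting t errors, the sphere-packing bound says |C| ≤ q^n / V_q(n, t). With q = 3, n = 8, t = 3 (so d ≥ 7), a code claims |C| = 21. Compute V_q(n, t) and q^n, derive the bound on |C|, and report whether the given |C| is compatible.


V_q(n, t) = 577, q^n = 6561, Hamming bound = 11, |C| = 21 > bound (violated).

Step 1: Compute V_q(n, t) = Σ_{j=0}^3 C(n, j) (q−1)^j.
  j = 0: C(8,0)·(2)^0 = 1·1 = 1.
  j = 1: C(8,1)·(2)^1 = 8·2 = 16.
  j = 2: C(8,2)·(2)^2 = 28·4 = 112.
  j = 3: C(8,3)·(2)^3 = 56·8 = 448.
  V_q(n, t) = 1 + 16 + 112 + 448 = 577.
Step 2: q^n = 3^8 = 6561.
Step 3: Hamming bound ⌊q^n / V_q(n,t)⌋ = ⌊6561/577⌋ = 11.
Step 4: Compare |C| = 21 to 11: violated.
The claimed |C| lies above the Hamming bound, so no 3-ary code of length 8 with d ≥ 7 can have 21 codewords.


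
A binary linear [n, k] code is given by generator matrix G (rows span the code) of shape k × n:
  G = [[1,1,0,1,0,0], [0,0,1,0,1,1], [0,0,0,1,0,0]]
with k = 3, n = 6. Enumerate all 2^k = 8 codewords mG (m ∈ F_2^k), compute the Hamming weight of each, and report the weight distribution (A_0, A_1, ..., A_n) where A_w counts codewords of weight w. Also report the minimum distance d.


Weight distribution: A_0 = 1, A_1 = 1, A_2 = 1, A_3 = 2, A_4 = 1, A_5 = 1, A_6 = 1. Minimum distance d = 1.

Enumerate all 2^3 = 8 messages m ∈ F_2^3.
For each, compute codeword c = mG in F_2^6, then tally its weight.
  m = 000 → c = 000000, weight = 0.
  m = 100 → c = 110100, weight = 3.
  m = 010 → c = 001011, weight = 3.
  m = 110 → c = 111111, weight = 6.
  m = 001 → c = 000100, weight = 1.
  m = 101 → c = 110000, weight = 2.
  m = 011 → c = 001111, weight = 4.
  m = 111 → c = 111011, weight = 5.
Tally weights:
  weight 0: 1 codewords.
  weight 1: 1 codewords.
  weight 2: 1 codewords.
  weight 3: 2 codewords.
  weight 4: 1 codewords.
  weight 5: 1 codewords.
  weight 6: 1 codewords.
Minimum distance d = smallest w > 0 with A_w > 0 = 1.
Sanity: Σ A_w = 8 = 2^3 = 8 ✓.


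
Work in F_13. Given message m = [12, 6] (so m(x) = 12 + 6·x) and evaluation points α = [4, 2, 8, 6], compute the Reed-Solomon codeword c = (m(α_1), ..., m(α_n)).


c = [10, 11, 8, 9]

Message polynomial: m(x) = 12 + 6·x (mod 13).
For each evaluation point α_i, compute m(α_i) mod 13:
  α_1 = 4: Horner steps 6 → 10, so m(4) = 10.
  α_2 = 2: Horner steps 6 → 11, so m(2) = 11.
  α_3 = 8: Horner steps 6 → 8, so m(8) = 8.
  α_4 = 6: Horner steps 6 → 9, so m(6) = 9.
Codeword c = [10, 11, 8, 9] ∈ F_13^4.


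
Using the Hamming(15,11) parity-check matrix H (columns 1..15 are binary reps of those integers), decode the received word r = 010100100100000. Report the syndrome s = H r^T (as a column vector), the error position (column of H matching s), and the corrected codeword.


s = (1, 0, 1, 1)^T, error position = 11, corrected codeword c = 010100100110000

Compute s = H r^T mod 2 one row at a time:
  s_1 = 0 + 0 + 1 + 0 + 0 + 0 + 0 + 0 = 1 ≡ 1 (mod 2).
  s_2 = 1 + 0 + 0 + 1 + 0 + 0 + 0 + 0 = 2 ≡ 0 (mod 2).
  s_3 = 1 + 0 + 0 + 1 + 1 + 0 + 0 + 0 = 3 ≡ 1 (mod 2).
  s_4 = 0 + 0 + 0 + 1 + 0 + 0 + 0 + 0 = 1 ≡ 1 (mod 2).
s = (1, 0, 1, 1)^T — this equals column 11 of H (binary 1011), so error is at position 11.
Correct: flip bit 11 of r = 010100100100000 to get c = 010100100110000.


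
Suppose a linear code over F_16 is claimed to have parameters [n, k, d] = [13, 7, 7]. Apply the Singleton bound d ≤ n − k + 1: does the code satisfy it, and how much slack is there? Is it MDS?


Singleton RHS = n − k + 1 = 7, slack = 0, bound satisfied, MDS.

Singleton bound: d ≤ n − k + 1.
Here n = 13, k = 7, so n − k + 1 = 7.
Given d = 7, check d ≤ 7: YES.
Slack = (n − k + 1) − d = 0.
The code is MDS (slack = 0).
Description: the claimed parameters are [13, 7, 7]_16; such a code would be MDS (meets Singleton bound).


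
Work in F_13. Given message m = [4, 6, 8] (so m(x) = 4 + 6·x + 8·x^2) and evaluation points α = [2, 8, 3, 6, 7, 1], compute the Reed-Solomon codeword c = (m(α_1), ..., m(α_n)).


c = [9, 5, 3, 3, 9, 5]

Message polynomial: m(x) = 4 + 6·x + 8·x^2 (mod 13).
For each evaluation point α_i, compute m(α_i) mod 13:
  α_1 = 2: Horner steps 8 → 9 → 9, so m(2) = 9.
  α_2 = 8: Horner steps 8 → 5 → 5, so m(8) = 5.
  α_3 = 3: Horner steps 8 → 4 → 3, so m(3) = 3.
  α_4 = 6: Horner steps 8 → 2 → 3, so m(6) = 3.
  α_5 = 7: Horner steps 8 → 10 → 9, so m(7) = 9.
  α_6 = 1: Horner steps 8 → 1 → 5, so m(1) = 5.
Codeword c = [9, 5, 3, 3, 9, 5] ∈ F_13^6.


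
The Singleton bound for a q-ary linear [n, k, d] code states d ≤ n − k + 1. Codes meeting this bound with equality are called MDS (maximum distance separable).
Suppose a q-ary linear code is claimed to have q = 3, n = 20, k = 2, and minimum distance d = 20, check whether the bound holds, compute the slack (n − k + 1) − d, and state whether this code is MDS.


Singleton RHS = n − k + 1 = 19, slack = -1, bound violated (no such code; not MDS).

Singleton bound: d ≤ n − k + 1.
Here n = 20, k = 2, so n − k + 1 = 19.
Given d = 20, check d ≤ 19: NO.
Slack = (n − k + 1) − d = -1.
The slack is negative: d = 20 exceeds n − k + 1 = 19 by 1, so the Singleton bound is violated and no linear [20, 2, 20]_3 code can exist. In particular it is not MDS (MDS requires d = n − k + 1 exactly).
Description: the claimed parameters are [20, 2, 20]_3; such a code would be impossible (violates the Singleton bound).


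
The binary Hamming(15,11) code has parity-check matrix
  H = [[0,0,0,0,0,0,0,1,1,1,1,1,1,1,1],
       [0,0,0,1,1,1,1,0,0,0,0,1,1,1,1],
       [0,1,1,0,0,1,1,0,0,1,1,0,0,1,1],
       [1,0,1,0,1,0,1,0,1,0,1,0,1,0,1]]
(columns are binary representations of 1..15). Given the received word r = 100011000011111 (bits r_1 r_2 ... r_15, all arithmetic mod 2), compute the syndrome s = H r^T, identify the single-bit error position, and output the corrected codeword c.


s = (1, 0, 0, 1)^T, error position = 9, corrected codeword c = 100011001011111

Compute s = H r^T mod 2 one row at a time:
  s_1 = 0 + 0 + 0 + 1 + 1 + 1 + 1 + 1 = 5 ≡ 1 (mod 2).
  s_2 = 0 + 1 + 1 + 0 + 1 + 1 + 1 + 1 = 6 ≡ 0 (mod 2).
  s_3 = 0 + 0 + 1 + 0 + 0 + 1 + 1 + 1 = 4 ≡ 0 (mod 2).
  s_4 = 1 + 0 + 1 + 0 + 0 + 1 + 1 + 1 = 5 ≡ 1 (mod 2).
s = (1, 0, 0, 1)^T — this equals column 9 of H (binary 1001), so error is at position 9.
Correct: flip bit 9 of r = 100011000011111 to get c = 100011001011111.


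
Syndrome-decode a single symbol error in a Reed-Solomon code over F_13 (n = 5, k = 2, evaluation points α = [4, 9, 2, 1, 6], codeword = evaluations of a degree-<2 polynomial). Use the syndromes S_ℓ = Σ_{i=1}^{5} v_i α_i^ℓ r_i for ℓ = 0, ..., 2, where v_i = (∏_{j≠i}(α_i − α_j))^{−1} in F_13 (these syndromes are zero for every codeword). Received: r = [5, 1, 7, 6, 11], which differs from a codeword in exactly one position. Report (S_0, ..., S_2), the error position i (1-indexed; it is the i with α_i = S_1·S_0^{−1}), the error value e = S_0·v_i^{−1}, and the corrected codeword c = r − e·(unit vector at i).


S = (6, 11, 5), error at position 1, error magnitude e = 9, c = [9, 1, 7, 6, 11].

Step 1: column multipliers v_i = (∏_{j≠i}(α_i − α_j))^{−1} mod 13.
  i = 1 (α = 4): (4−9)(4−2)(4−1)(4−6) = (−5)·2·3·(−2) = 60 ≡ 8, so v_1 = 8^{−1} = 5 (mod 13).
  i = 2 (α = 9): (9−4)(9−2)(9−1)(9−6) = 5·7·8·3 = 840 ≡ 8, so v_2 = 8^{−1} = 5 (mod 13).
  i = 3 (α = 2): (2−4)(2−9)(2−1)(2−6) = (−2)·(−7)·1·(−4) = −56 ≡ 9, so v_3 = 9^{−1} = 3 (mod 13).
  i = 4 (α = 1): (1−4)(1−9)(1−2)(1−6) = (−3)·(−8)·(−1)·(−5) = 120 ≡ 3, so v_4 = 3^{−1} = 9 (mod 13).
  i = 5 (α = 6): (6−4)(6−9)(6−2)(6−1) = 2·(−3)·4·5 = −120 ≡ 10, so v_5 = 10^{−1} = 4 (mod 13).
  v = [5, 5, 3, 9, 4].
Step 2: syndromes of r = [5, 1, 7, 6, 11] (all sums mod 13).
  S_0 = Σ v_i r_i = 5·5 + 5·1 + 3·7 + 9·6 + 4·11 = 149 ≡ 6.
  S_1 = Σ v_i α_i r_i = 5·4·5 + 5·9·1 + 3·2·7 + 9·1·6 + 4·6·11 = 505 ≡ 11.
  α_i^2 mod 13 = [3, 3, 4, 1, 10].
  S_2 = Σ v_i α_i^2 r_i = 5·3·5 + 5·3·1 + 3·4·7 + 9·1·6 + 4·10·11 = 668 ≡ 5.
  S = (6, 11, 5) ≠ 0, so r is not a codeword (an error is present).
Step 3: locate the error. For a single error e at position i, S_ℓ = v_i·e·α_i^ℓ, so α_err = S_1/S_0.
  S_0^{−1} = 6^{−1} = 11 (mod 13), so α_err = 11·11 = 121 ≡ 4 = α_1. Error position i = 1.
  Consistency check: S_2/S_1 = 5·6 = 30 ≡ 4 = α_err ✓ (single-error assumption holds).
Step 4: error magnitude e = S_0/v_1 = S_0·∏_{j≠1}(α_1 − α_j) = 6·8 = 48 ≡ 9 (mod 13).
Step 5: correct position 1: c_1 = r_1 − e = 5 − 9 ≡ 9 (mod 13). Hence c = [9, 1, 7, 6, 11].
  Check: interpolating c through the α_i gives m(x) = 5 + 1·x (degree < 2) with m(α_i) = c_i for every i, so c is indeed a codeword.


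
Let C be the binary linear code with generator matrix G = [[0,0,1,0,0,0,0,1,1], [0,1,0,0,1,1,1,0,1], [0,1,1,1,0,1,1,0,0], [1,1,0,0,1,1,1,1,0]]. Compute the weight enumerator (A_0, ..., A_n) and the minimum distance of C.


Weight distribution: A_0 = 1, A_2 = 1, A_3 = 3, A_4 = 2, A_5 = 4, A_6 = 3, A_7 = 1, A_8 = 1. Minimum distance d = 2.

Enumerate all 2^4 = 16 messages m ∈ F_2^4.
For each, compute codeword c = mG in F_2^9, then tally its weight.
  m = 0000 → c = 000000000, weight = 0.
  m = 1000 → c = 001000011, weight = 3.
  m = 0100 → c = 010011101, weight = 5.
  m = 1100 → c = 011011110, weight = 6.
  m = 0010 → c = 011101100, weight = 5.
  m = 1010 → c = 010101111, weight = 6.
  m = 0110 → c = 001110001, weight = 4.
  m = 1110 → c = 000110010, weight = 3.
  m = 0001 → c = 110011110, weight = 6.
  m = 1001 → c = 111011101, weight = 7.
  m = 0101 → c = 100000011, weight = 3.
  m = 1101 → c = 101000000, weight = 2.
  m = 0011 → c = 101110010, weight = 5.
  m = 1011 → c = 100110001, weight = 4.
  m = 0111 → c = 111101111, weight = 8.
  m = 1111 → c = 110101100, weight = 5.
Tally weights:
  weight 0: 1 codewords.
  weight 2: 1 codewords.
  weight 3: 3 codewords.
  weight 4: 2 codewords.
  weight 5: 4 codewords.
  weight 6: 3 codewords.
  weight 7: 1 codewords.
  weight 8: 1 codewords.
Minimum distance d = smallest w > 0 with A_w > 0 = 2.
Sanity: Σ A_w = 16 = 2^4 = 16 ✓.


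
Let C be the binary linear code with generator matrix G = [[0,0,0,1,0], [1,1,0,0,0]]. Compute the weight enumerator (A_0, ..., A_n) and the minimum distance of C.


Weight distribution: A_0 = 1, A_1 = 1, A_2 = 1, A_3 = 1. Minimum distance d = 1.

Enumerate all 2^2 = 4 messages m ∈ F_2^2.
For each, compute codeword c = mG in F_2^5, then tally its weight.
  m = 00 → c = 00000, weight = 0.
  m = 10 → c = 00010, weight = 1.
  m = 01 → c = 11000, weight = 2.
  m = 11 → c = 11010, weight = 3.
Tally weights:
  weight 0: 1 codewords.
  weight 1: 1 codewords.
  weight 2: 1 codewords.
  weight 3: 1 codewords.
Minimum distance d = smallest w > 0 with A_w > 0 = 1.
Sanity: Σ A_w = 4 = 2^2 = 4 ✓.


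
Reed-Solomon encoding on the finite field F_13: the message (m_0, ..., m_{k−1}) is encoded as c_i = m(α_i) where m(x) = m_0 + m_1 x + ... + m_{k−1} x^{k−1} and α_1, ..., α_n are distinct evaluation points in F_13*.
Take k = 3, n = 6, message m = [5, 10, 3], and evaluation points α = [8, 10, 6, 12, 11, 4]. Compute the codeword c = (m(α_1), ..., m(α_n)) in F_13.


c = [4, 2, 4, 11, 10, 2]

Message polynomial: m(x) = 5 + 10·x + 3·x^2 (mod 13).
For each evaluation point α_i, compute m(α_i) mod 13:
  α_1 = 8: Horner steps 3 → 8 → 4, so m(8) = 4.
  α_2 = 10: Horner steps 3 → 1 → 2, so m(10) = 2.
  α_3 = 6: Horner steps 3 → 2 → 4, so m(6) = 4.
  α_4 = 12: Horner steps 3 → 7 → 11, so m(12) = 11.
  α_5 = 11: Horner steps 3 → 4 → 10, so m(11) = 10.
  α_6 = 4: Horner steps 3 → 9 → 2, so m(4) = 2.
Codeword c = [4, 2, 4, 11, 10, 2] ∈ F_13^6.


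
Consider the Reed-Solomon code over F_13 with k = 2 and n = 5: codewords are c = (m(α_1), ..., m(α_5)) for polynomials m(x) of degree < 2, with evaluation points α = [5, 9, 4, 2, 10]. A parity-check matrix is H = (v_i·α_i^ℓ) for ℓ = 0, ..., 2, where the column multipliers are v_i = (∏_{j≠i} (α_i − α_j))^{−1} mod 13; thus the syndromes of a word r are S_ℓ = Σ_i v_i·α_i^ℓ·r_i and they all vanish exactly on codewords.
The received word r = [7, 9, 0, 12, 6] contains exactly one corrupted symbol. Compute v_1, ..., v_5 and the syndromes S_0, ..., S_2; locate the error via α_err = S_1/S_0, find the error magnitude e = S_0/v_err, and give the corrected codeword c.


S = (7, 5, 11), error at position 5, error magnitude e = 3, c = [7, 9, 0, 12, 3].

Step 1: column multipliers v_i = (∏_{j≠i}(α_i − α_j))^{−1} mod 13.
  i = 1 (α = 5): (5−9)(5−4)(5−2)(5−10) = (−4)·1·3·(−5) = 60 ≡ 8, so v_1 = 8^{−1} = 5 (mod 13).
  i = 2 (α = 9): (9−5)(9−4)(9−2)(9−10) = 4·5·7·(−1) = −140 ≡ 3, so v_2 = 3^{−1} = 9 (mod 13).
  i = 3 (α = 4): (4−5)(4−9)(4−2)(4−10) = (−1)·(−5)·2·(−6) = −60 ≡ 5, so v_3 = 5^{−1} = 8 (mod 13).
  i = 4 (α = 2): (2−5)(2−9)(2−4)(2−10) = (−3)·(−7)·(−2)·(−8) = 336 ≡ 11, so v_4 = 11^{−1} = 6 (mod 13).
  i = 5 (α = 10): (10−5)(10−9)(10−4)(10−2) = 5·1·6·8 = 240 ≡ 6, so v_5 = 6^{−1} = 11 (mod 13).
  v = [5, 9, 8, 6, 11].
Step 2: syndromes of r = [7, 9, 0, 12, 6] (all sums mod 13).
  S_0 = Σ v_i r_i = 5·7 + 9·9 + 8·0 + 6·12 + 11·6 = 254 ≡ 7.
  S_1 = Σ v_i α_i r_i = 5·5·7 + 9·9·9 + 8·4·0 + 6·2·12 + 11·10·6 = 1708 ≡ 5.
  α_i^2 mod 13 = [12, 3, 3, 4, 9].
  S_2 = Σ v_i α_i^2 r_i = 5·12·7 + 9·3·9 + 8·3·0 + 6·4·12 + 11·9·6 = 1545 ≡ 11.
  S = (7, 5, 11) ≠ 0, so r is not a codeword (an error is present).
Step 3: locate the error. For a single error e at position i, S_ℓ = v_i·e·α_i^ℓ, so α_err = S_1/S_0.
  S_0^{−1} = 7^{−1} = 2 (mod 13), so α_err = 5·2 = 10 ≡ 10 = α_5. Error position i = 5.
  Consistency check: S_2/S_1 = 11·8 = 88 ≡ 10 = α_err ✓ (single-error assumption holds).
Step 4: error magnitude e = S_0/v_5 = S_0·∏_{j≠5}(α_5 − α_j) = 7·6 = 42 ≡ 3 (mod 13).
Step 5: correct position 5: c_5 = r_5 − e = 6 − 3 ≡ 3 (mod 13). Hence c = [7, 9, 0, 12, 3].
  Check: interpolating c through the α_i gives m(x) = 11 + 7·x (degree < 2) with m(α_i) = c_i for every i, so c is indeed a codeword.


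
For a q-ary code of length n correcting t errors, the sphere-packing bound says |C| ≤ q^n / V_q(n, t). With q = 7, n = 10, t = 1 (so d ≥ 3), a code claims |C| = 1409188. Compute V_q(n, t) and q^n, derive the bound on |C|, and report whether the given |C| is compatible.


V_q(n, t) = 61, q^n = 282475249, Hamming bound = 4630741, |C| = 1409188 ≤ bound (satisfied).

Step 1: Compute V_q(n, t) = Σ_{j=0}^1 C(n, j) (q−1)^j.
  j = 0: C(10,0)·(6)^0 = 1·1 = 1.
  j = 1: C(10,1)·(6)^1 = 10·6 = 60.
  V_q(n, t) = 1 + 60 = 61.
Step 2: q^n = 7^10 = 282475249.
Step 3: Hamming bound ⌊q^n / V_q(n,t)⌋ = ⌊282475249/61⌋ = 4630741.
Step 4: Compare |C| = 1409188 to 4630741: satisfied.
The claimed |C| lies below the Hamming bound.


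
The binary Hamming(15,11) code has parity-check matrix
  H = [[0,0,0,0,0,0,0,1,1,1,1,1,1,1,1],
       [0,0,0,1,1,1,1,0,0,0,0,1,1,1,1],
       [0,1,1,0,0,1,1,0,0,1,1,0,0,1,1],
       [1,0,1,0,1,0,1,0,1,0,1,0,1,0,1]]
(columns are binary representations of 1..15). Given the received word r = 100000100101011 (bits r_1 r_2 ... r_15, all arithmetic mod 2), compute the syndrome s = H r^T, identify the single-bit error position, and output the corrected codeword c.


s = (0, 0, 0, 1)^T, error position = 1, corrected codeword c = 000000100101011

Compute s = H r^T mod 2 one row at a time:
  s_1 = 0 + 0 + 1 + 0 + 1 + 0 + 1 + 1 = 4 ≡ 0 (mod 2).
  s_2 = 0 + 0 + 0 + 1 + 1 + 0 + 1 + 1 = 4 ≡ 0 (mod 2).
  s_3 = 0 + 0 + 0 + 1 + 1 + 0 + 1 + 1 = 4 ≡ 0 (mod 2).
  s_4 = 1 + 0 + 0 + 1 + 0 + 0 + 0 + 1 = 3 ≡ 1 (mod 2).
s = (0, 0, 0, 1)^T — this equals column 1 of H (binary 0001), so error is at position 1.
Correct: flip bit 1 of r = 100000100101011 to get c = 000000100101011.


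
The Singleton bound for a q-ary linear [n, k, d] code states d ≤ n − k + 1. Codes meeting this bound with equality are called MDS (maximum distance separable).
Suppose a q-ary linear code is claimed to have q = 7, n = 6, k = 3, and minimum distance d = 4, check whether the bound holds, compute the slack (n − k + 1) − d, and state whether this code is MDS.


Singleton RHS = n − k + 1 = 4, slack = 0, bound satisfied, MDS.

Singleton bound: d ≤ n − k + 1.
Here n = 6, k = 3, so n − k + 1 = 4.
Given d = 4, check d ≤ 4: YES.
Slack = (n − k + 1) − d = 0.
The code is MDS (slack = 0).
Description: the claimed parameters are [6, 3, 4]_7; such a code would be MDS (meets Singleton bound).


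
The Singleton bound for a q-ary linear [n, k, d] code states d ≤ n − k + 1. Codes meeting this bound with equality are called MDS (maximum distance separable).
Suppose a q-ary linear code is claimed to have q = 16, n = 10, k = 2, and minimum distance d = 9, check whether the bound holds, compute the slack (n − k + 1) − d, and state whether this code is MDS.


Singleton RHS = n − k + 1 = 9, slack = 0, bound satisfied, MDS.

Singleton bound: d ≤ n − k + 1.
Here n = 10, k = 2, so n − k + 1 = 9.
Given d = 9, check d ≤ 9: YES.
Slack = (n − k + 1) − d = 0.
The code is MDS (slack = 0).
Description: the claimed parameters are [10, 2, 9]_16; such a code would be MDS (meets Singleton bound).


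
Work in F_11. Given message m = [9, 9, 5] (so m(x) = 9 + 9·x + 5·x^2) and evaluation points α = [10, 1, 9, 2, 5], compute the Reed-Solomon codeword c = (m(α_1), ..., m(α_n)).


c = [5, 1, 0, 3, 3]

Message polynomial: m(x) = 9 + 9·x + 5·x^2 (mod 11).
For each evaluation point α_i, compute m(α_i) mod 11:
  α_1 = 10: Horner steps 5 → 4 → 5, so m(10) = 5.
  α_2 = 1: Horner steps 5 → 3 → 1, so m(1) = 1.
  α_3 = 9: Horner steps 5 → 10 → 0, so m(9) = 0.
  α_4 = 2: Horner steps 5 → 8 → 3, so m(2) = 3.
  α_5 = 5: Horner steps 5 → 1 → 3, so m(5) = 3.
Codeword c = [5, 1, 0, 3, 3] ∈ F_11^5.


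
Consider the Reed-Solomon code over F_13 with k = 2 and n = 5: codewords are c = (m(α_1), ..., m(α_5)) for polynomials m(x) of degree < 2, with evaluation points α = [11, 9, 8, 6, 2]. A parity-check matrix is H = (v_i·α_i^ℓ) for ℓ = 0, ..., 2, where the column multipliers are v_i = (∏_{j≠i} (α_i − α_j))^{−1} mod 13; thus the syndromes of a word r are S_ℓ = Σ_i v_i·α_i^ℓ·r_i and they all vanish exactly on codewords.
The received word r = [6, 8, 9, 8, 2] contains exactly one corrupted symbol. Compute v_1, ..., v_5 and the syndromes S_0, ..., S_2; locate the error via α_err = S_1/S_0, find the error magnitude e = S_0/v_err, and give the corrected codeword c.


S = (1, 6, 10), error at position 4, error magnitude e = 10, c = [6, 8, 9, 11, 2].

Step 1: column multipliers v_i = (∏_{j≠i}(α_i − α_j))^{−1} mod 13.
  i = 1 (α = 11): (11−9)(11−8)(11−6)(11−2) = 2·3·5·9 = 270 ≡ 10, so v_1 = 10^{−1} = 4 (mod 13).
  i = 2 (α = 9): (9−11)(9−8)(9−6)(9−2) = (−2)·1·3·7 = −42 ≡ 10, so v_2 = 10^{−1} = 4 (mod 13).
  i = 3 (α = 8): (8−11)(8−9)(8−6)(8−2) = (−3)·(−1)·2·6 = 36 ≡ 10, so v_3 = 10^{−1} = 4 (mod 13).
  i = 4 (α = 6): (6−11)(6−9)(6−8)(6−2) = (−5)·(−3)·(−2)·4 = −120 ≡ 10, so v_4 = 10^{−1} = 4 (mod 13).
  i = 5 (α = 2): (2−11)(2−9)(2−8)(2−6) = (−9)·(−7)·(−6)·(−4) = 1512 ≡ 4, so v_5 = 4^{−1} = 10 (mod 13).
  v = [4, 4, 4, 4, 10].
Step 2: syndromes of r = [6, 8, 9, 8, 2] (all sums mod 13).
  S_0 = Σ v_i r_i = 4·6 + 4·8 + 4·9 + 4·8 + 10·2 = 144 ≡ 1.
  S_1 = Σ v_i α_i r_i = 4·11·6 + 4·9·8 + 4·8·9 + 4·6·8 + 10·2·2 = 1072 ≡ 6.
  α_i^2 mod 13 = [4, 3, 12, 10, 4].
  S_2 = Σ v_i α_i^2 r_i = 4·4·6 + 4·3·8 + 4·12·9 + 4·10·8 + 10·4·2 = 1024 ≡ 10.
  S = (1, 6, 10) ≠ 0, so r is not a codeword (an error is present).
Step 3: locate the error. For a single error e at position i, S_ℓ = v_i·e·α_i^ℓ, so α_err = S_1/S_0.
  S_0^{−1} = 1^{−1} = 1 (mod 13), so α_err = 6·1 = 6 ≡ 6 = α_4. Error position i = 4.
  Consistency check: S_2/S_1 = 10·11 = 110 ≡ 6 = α_err ✓ (single-error assumption holds).
Step 4: error magnitude e = S_0/v_4 = S_0·∏_{j≠4}(α_4 − α_j) = 1·10 = 10 ≡ 10 (mod 13).
Step 5: correct position 4: c_4 = r_4 − e = 8 − 10 ≡ 11 (mod 13). Hence c = [6, 8, 9, 11, 2].
  Check: interpolating c through the α_i gives m(x) = 4 + 12·x (degree < 2) with m(α_i) = c_i for every i, so c is indeed a codeword.


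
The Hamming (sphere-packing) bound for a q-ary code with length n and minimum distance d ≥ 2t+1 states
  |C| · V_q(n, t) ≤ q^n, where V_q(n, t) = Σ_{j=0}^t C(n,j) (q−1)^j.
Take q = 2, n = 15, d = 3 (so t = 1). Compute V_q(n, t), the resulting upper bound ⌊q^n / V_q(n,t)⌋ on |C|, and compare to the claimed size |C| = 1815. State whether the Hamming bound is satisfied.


V_q(n, t) = 16, q^n = 32768, Hamming bound = 2048, |C| = 1815 ≤ bound (satisfied).

Step 1: Compute V_q(n, t) = Σ_{j=0}^1 C(n, j) (q−1)^j.
  j = 0: C(15,0)·(1)^0 = 1·1 = 1.
  j = 1: C(15,1)·(1)^1 = 15·1 = 15.
  V_q(n, t) = 1 + 15 = 16.
Step 2: q^n = 2^15 = 32768.
Step 3: Hamming bound ⌊q^n / V_q(n,t)⌋ = ⌊32768/16⌋ = 2048.
Step 4: Compare |C| = 1815 to 2048: satisfied.
The claimed |C| lies below the Hamming bound.


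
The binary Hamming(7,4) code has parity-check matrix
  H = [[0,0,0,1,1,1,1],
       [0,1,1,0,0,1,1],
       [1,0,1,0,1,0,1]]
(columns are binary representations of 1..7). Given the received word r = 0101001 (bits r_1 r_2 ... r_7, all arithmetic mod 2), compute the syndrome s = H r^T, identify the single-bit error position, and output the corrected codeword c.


s = (0, 0, 1)^T, error position = 1, corrected codeword c = 1101001

Compute s = H r^T mod 2 one row at a time:
  s_1 = 1 + 0 + 0 + 1 = 2 ≡ 0 (mod 2).
  s_2 = 1 + 0 + 0 + 1 = 2 ≡ 0 (mod 2).
  s_3 = 0 + 0 + 0 + 1 = 1 ≡ 1 (mod 2).
s = (0, 0, 1)^T — this equals column 1 of H (binary 001), so error is at position 1.
Correct: flip bit 1 of r = 0101001 to get c = 1101001.


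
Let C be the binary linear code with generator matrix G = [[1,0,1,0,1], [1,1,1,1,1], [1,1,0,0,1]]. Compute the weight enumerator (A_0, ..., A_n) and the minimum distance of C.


Weight distribution: A_0 = 1, A_2 = 3, A_3 = 3, A_5 = 1. Minimum distance d = 2.

Enumerate all 2^3 = 8 messages m ∈ F_2^3.
For each, compute codeword c = mG in F_2^5, then tally its weight.
  m = 000 → c = 00000, weight = 0.
  m = 100 → c = 10101, weight = 3.
  m = 010 → c = 11111, weight = 5.
  m = 110 → c = 01010, weight = 2.
  m = 001 → c = 11001, weight = 3.
  m = 101 → c = 01100, weight = 2.
  m = 011 → c = 00110, weight = 2.
  m = 111 → c = 10011, weight = 3.
Tally weights:
  weight 0: 1 codewords.
  weight 2: 3 codewords.
  weight 3: 3 codewords.
  weight 5: 1 codewords.
Minimum distance d = smallest w > 0 with A_w > 0 = 2.
Sanity: Σ A_w = 8 = 2^3 = 8 ✓.


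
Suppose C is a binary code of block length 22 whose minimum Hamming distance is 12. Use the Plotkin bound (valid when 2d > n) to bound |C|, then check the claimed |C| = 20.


Plotkin bound M ≤ 12; given |C| = 20 > bound (violated).

Check applicability: 2d = 24, n = 22.
2d − n = 2 > 0, so Plotkin applies.
Compute d/(2d−n) = 12/2 ≈ 6.0000.
⌊d/(2d−n)⌋ = 6.
Plotkin bound: M ≤ 2·6 = 12.
Given |C| = 20, check: VIOLATED.
This |C| is above the Plotkin bound, so no binary code with n = 22, d = 12 and 20 codewords exists.


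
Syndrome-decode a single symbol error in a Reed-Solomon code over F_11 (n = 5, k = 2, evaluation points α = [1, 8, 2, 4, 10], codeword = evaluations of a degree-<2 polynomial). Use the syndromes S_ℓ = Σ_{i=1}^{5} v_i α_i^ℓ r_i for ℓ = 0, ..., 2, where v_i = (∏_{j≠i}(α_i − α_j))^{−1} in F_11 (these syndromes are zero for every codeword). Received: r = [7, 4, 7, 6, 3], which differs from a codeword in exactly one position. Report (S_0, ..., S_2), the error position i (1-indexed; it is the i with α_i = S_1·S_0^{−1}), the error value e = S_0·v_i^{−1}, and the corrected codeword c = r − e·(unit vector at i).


S = (8, 8, 8), error at position 1, error magnitude e = 5, c = [2, 4, 7, 6, 3].

Step 1: column multipliers v_i = (∏_{j≠i}(α_i − α_j))^{−1} mod 11.
  i = 1 (α = 1): (1−8)(1−2)(1−4)(1−10) = (−7)·(−1)·(−3)·(−9) = 189 ≡ 2, so v_1 = 2^{−1} = 6 (mod 11).
  i = 2 (α = 8): (8−1)(8−2)(8−4)(8−10) = 7·6·4·(−2) = −336 ≡ 5, so v_2 = 5^{−1} = 9 (mod 11).
  i = 3 (α = 2): (2−1)(2−8)(2−4)(2−10) = 1·(−6)·(−2)·(−8) = −96 ≡ 3, so v_3 = 3^{−1} = 4 (mod 11).
  i = 4 (α = 4): (4−1)(4−8)(4−2)(4−10) = 3·(−4)·2·(−6) = 144 ≡ 1, so v_4 = 1^{−1} = 1 (mod 11).
  i = 5 (α = 10): (10−1)(10−8)(10−2)(10−4) = 9·2·8·6 = 864 ≡ 6, so v_5 = 6^{−1} = 2 (mod 11).
  v = [6, 9, 4, 1, 2].
Step 2: syndromes of r = [7, 4, 7, 6, 3] (all sums mod 11).
  S_0 = Σ v_i r_i = 6·7 + 9·4 + 4·7 + 1·6 + 2·3 = 118 ≡ 8.
  S_1 = Σ v_i α_i r_i = 6·1·7 + 9·8·4 + 4·2·7 + 1·4·6 + 2·10·3 = 470 ≡ 8.
  α_i^2 mod 11 = [1, 9, 4, 5, 1].
  S_2 = Σ v_i α_i^2 r_i = 6·1·7 + 9·9·4 + 4·4·7 + 1·5·6 + 2·1·3 = 514 ≡ 8.
  S = (8, 8, 8) ≠ 0, so r is not a codeword (an error is present).
Step 3: locate the error. For a single error e at position i, S_ℓ = v_i·e·α_i^ℓ, so α_err = S_1/S_0.
  S_0^{−1} = 8^{−1} = 7 (mod 11), so α_err = 8·7 = 56 ≡ 1 = α_1. Error position i = 1.
  Consistency check: S_2/S_1 = 8·7 = 56 ≡ 1 = α_err ✓ (single-error assumption holds).
Step 4: error magnitude e = S_0/v_1 = S_0·∏_{j≠1}(α_1 − α_j) = 8·2 = 16 ≡ 5 (mod 11).
Step 5: correct position 1: c_1 = r_1 − e = 7 − 5 ≡ 2 (mod 11). Hence c = [2, 4, 7, 6, 3].
  Check: interpolating c through the α_i gives m(x) = 8 + 5·x (degree < 2) with m(α_i) = c_i for every i, so c is indeed a codeword.


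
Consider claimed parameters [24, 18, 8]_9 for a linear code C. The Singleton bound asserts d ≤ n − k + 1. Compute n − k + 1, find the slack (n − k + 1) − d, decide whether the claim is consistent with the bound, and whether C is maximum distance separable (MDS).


Singleton RHS = n − k + 1 = 7, slack = -1, bound violated (no such code; not MDS).

Singleton bound: d ≤ n − k + 1.
Here n = 24, k = 18, so n − k + 1 = 7.
Given d = 8, check d ≤ 7: NO.
Slack = (n − k + 1) − d = -1.
The slack is negative: d = 8 exceeds n − k + 1 = 7 by 1, so the Singleton bound is violated and no linear [24, 18, 8]_9 code can exist. In particular it is not MDS (MDS requires d = n − k + 1 exactly).
Description: the claimed parameters are [24, 18, 8]_9; such a code would be impossible (violates the Singleton bound).


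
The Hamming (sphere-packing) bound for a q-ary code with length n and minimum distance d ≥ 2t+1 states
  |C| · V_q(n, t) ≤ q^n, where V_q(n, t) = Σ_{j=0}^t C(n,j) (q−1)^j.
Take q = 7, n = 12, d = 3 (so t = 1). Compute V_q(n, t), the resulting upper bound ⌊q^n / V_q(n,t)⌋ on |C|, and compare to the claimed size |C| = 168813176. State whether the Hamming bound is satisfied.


V_q(n, t) = 73, q^n = 13841287201, Hamming bound = 189606673, |C| = 168813176 ≤ bound (satisfied).

Step 1: Compute V_q(n, t) = Σ_{j=0}^1 C(n, j) (q−1)^j.
  j = 0: C(12,0)·(6)^0 = 1·1 = 1.
  j = 1: C(12,1)·(6)^1 = 12·6 = 72.
  V_q(n, t) = 1 + 72 = 73.
Step 2: q^n = 7^12 = 13841287201.
Step 3: Hamming bound ⌊q^n / V_q(n,t)⌋ = ⌊13841287201/73⌋ = 189606673.
Step 4: Compare |C| = 168813176 to 189606673: satisfied.
The claimed |C| lies below the Hamming bound.


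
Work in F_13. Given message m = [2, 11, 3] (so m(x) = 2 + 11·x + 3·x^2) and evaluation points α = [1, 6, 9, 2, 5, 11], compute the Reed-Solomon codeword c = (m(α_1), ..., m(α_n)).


c = [3, 7, 6, 10, 2, 5]

Message polynomial: m(x) = 2 + 11·x + 3·x^2 (mod 13).
For each evaluation point α_i, compute m(α_i) mod 13:
  α_1 = 1: Horner steps 3 → 1 → 3, so m(1) = 3.
  α_2 = 6: Horner steps 3 → 3 → 7, so m(6) = 7.
  α_3 = 9: Horner steps 3 → 12 → 6, so m(9) = 6.
  α_4 = 2: Horner steps 3 → 4 → 10, so m(2) = 10.
  α_5 = 5: Horner steps 3 → 0 → 2, so m(5) = 2.
  α_6 = 11: Horner steps 3 → 5 → 5, so m(11) = 5.
Codeword c = [3, 7, 6, 10, 2, 5] ∈ F_13^6.


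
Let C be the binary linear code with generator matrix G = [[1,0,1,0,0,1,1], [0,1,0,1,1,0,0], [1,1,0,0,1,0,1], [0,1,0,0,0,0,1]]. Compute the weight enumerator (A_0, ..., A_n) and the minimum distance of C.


Weight distribution: A_0 = 1, A_2 = 2, A_3 = 5, A_4 = 5, A_5 = 2, A_7 = 1. Minimum distance d = 2.

Enumerate all 2^4 = 16 messages m ∈ F_2^4.
For each, compute codeword c = mG in F_2^7, then tally its weight.
  m = 0000 → c = 0000000, weight = 0.
  m = 1000 → c = 1010011, weight = 4.
  m = 0100 → c = 0101100, weight = 3.
  m = 1100 → c = 1111111, weight = 7.
  m = 0010 → c = 1100101, weight = 4.
  m = 1010 → c = 0110110, weight = 4.
  m = 0110 → c = 1001001, weight = 3.
  m = 1110 → c = 0011010, weight = 3.
  m = 0001 → c = 0100001, weight = 2.
  m = 1001 → c = 1110010, weight = 4.
  m = 0101 → c = 0001101, weight = 3.
  m = 1101 → c = 1011110, weight = 5.
  m = 0011 → c = 1000100, weight = 2.
  m = 1011 → c = 0010111, weight = 4.
  m = 0111 → c = 1101000, weight = 3.
  m = 1111 → c = 0111011, weight = 5.
Tally weights:
  weight 0: 1 codewords.
  weight 2: 2 codewords.
  weight 3: 5 codewords.
  weight 4: 5 codewords.
  weight 5: 2 codewords.
  weight 7: 1 codewords.
Minimum distance d = smallest w > 0 with A_w > 0 = 2.
Sanity: Σ A_w = 16 = 2^4 = 16 ✓.


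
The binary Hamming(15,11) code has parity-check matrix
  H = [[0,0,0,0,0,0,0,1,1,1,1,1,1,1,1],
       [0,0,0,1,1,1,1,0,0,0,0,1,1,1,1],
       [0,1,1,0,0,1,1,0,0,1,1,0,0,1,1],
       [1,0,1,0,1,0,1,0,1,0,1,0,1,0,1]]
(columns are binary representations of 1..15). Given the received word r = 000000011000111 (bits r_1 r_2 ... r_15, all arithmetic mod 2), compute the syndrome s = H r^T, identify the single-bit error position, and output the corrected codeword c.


s = (1, 1, 0, 1)^T, error position = 13, corrected codeword c = 000000011000011

Compute s = H r^T mod 2 one row at a time:
  s_1 = 1 + 1 + 0 + 0 + 0 + 1 + 1 + 1 = 5 ≡ 1 (mod 2).
  s_2 = 0 + 0 + 0 + 0 + 0 + 1 + 1 + 1 = 3 ≡ 1 (mod 2).
  s_3 = 0 + 0 + 0 + 0 + 0 + 0 + 1 + 1 = 2 ≡ 0 (mod 2).
  s_4 = 0 + 0 + 0 + 0 + 1 + 0 + 1 + 1 = 3 ≡ 1 (mod 2).
s = (1, 1, 0, 1)^T — this equals column 13 of H (binary 1101), so error is at position 13.
Correct: flip bit 13 of r = 000000011000111 to get c = 000000011000011.


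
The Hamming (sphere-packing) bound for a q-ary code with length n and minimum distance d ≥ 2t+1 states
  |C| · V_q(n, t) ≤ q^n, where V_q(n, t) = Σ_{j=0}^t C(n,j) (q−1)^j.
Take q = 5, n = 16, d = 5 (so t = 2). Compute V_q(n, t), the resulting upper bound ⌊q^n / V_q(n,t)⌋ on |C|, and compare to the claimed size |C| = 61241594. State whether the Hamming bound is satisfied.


V_q(n, t) = 1985, q^n = 152587890625, Hamming bound = 76870473, |C| = 61241594 ≤ bound (satisfied).

Step 1: Compute V_q(n, t) = Σ_{j=0}^2 C(n, j) (q−1)^j.
  j = 0: C(16,0)·(4)^0 = 1·1 = 1.
  j = 1: C(16,1)·(4)^1 = 16·4 = 64.
  j = 2: C(16,2)·(4)^2 = 120·16 = 1920.
  V_q(n, t) = 1 + 64 + 1920 = 1985.
Step 2: q^n = 5^16 = 152587890625.
Step 3: Hamming bound ⌊q^n / V_q(n,t)⌋ = ⌊152587890625/1985⌋ = 76870473.
Step 4: Compare |C| = 61241594 to 76870473: satisfied.
The claimed |C| lies below the Hamming bound.


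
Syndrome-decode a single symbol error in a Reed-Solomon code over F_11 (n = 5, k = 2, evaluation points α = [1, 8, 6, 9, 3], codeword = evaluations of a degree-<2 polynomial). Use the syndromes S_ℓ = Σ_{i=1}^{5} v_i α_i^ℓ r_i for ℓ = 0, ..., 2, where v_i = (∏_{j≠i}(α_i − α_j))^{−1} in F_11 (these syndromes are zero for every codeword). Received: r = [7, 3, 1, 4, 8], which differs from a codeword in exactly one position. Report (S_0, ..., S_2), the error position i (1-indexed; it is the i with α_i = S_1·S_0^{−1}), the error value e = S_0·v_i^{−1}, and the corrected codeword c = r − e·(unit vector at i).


S = (3, 9, 5), error at position 5, error magnitude e = 10, c = [7, 3, 1, 4, 9].

Step 1: column multipliers v_i = (∏_{j≠i}(α_i − α_j))^{−1} mod 11.
  i = 1 (α = 1): (1−8)(1−6)(1−9)(1−3) = (−7)·(−5)·(−8)·(−2) = 560 ≡ 10, so v_1 = 10^{−1} = 10 (mod 11).
  i = 2 (α = 8): (8−1)(8−6)(8−9)(8−3) = 7·2·(−1)·5 = −70 ≡ 7, so v_2 = 7^{−1} = 8 (mod 11).
  i = 3 (α = 6): (6−1)(6−8)(6−9)(6−3) = 5·(−2)·(−3)·3 = 90 ≡ 2, so v_3 = 2^{−1} = 6 (mod 11).
  i = 4 (α = 9): (9−1)(9−8)(9−6)(9−3) = 8·1·3·6 = 144 ≡ 1, so v_4 = 1^{−1} = 1 (mod 11).
  i = 5 (α = 3): (3−1)(3−8)(3−6)(3−9) = 2·(−5)·(−3)·(−6) = −180 ≡ 7, so v_5 = 7^{−1} = 8 (mod 11).
  v = [10, 8, 6, 1, 8].
Step 2: syndromes of r = [7, 3, 1, 4, 8] (all sums mod 11).
  S_0 = Σ v_i r_i = 10·7 + 8·3 + 6·1 + 1·4 + 8·8 = 168 ≡ 3.
  S_1 = Σ v_i α_i r_i = 10·1·7 + 8·8·3 + 6·6·1 + 1·9·4 + 8·3·8 = 526 ≡ 9.
  α_i^2 mod 11 = [1, 9, 3, 4, 9].
  S_2 = Σ v_i α_i^2 r_i = 10·1·7 + 8·9·3 + 6·3·1 + 1·4·4 + 8·9·8 = 896 ≡ 5.
  S = (3, 9, 5) ≠ 0, so r is not a codeword (an error is present).
Step 3: locate the error. For a single error e at position i, S_ℓ = v_i·e·α_i^ℓ, so α_err = S_1/S_0.
  S_0^{−1} = 3^{−1} = 4 (mod 11), so α_err = 9·4 = 36 ≡ 3 = α_5. Error position i = 5.
  Consistency check: S_2/S_1 = 5·5 = 25 ≡ 3 = α_err ✓ (single-error assumption holds).
Step 4: error magnitude e = S_0/v_5 = S_0·∏_{j≠5}(α_5 − α_j) = 3·7 = 21 ≡ 10 (mod 11).
Step 5: correct position 5: c_5 = r_5 − e = 8 − 10 ≡ 9 (mod 11). Hence c = [7, 3, 1, 4, 9].
  Check: interpolating c through the α_i gives m(x) = 6 + 1·x (degree < 2) with m(α_i) = c_i for every i, so c is indeed a codeword.


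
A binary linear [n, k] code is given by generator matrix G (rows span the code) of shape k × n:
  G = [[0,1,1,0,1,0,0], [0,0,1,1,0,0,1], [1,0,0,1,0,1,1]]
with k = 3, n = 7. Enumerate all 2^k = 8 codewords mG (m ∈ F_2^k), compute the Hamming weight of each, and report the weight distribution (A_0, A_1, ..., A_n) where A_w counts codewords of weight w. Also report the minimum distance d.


Weight distribution: A_0 = 1, A_3 = 3, A_4 = 3, A_7 = 1. Minimum distance d = 3.

Enumerate all 2^3 = 8 messages m ∈ F_2^3.
For each, compute codeword c = mG in F_2^7, then tally its weight.
  m = 000 → c = 0000000, weight = 0.
  m = 100 → c = 0110100, weight = 3.
  m = 010 → c = 0011001, weight = 3.
  m = 110 → c = 0101101, weight = 4.
  m = 001 → c = 1001011, weight = 4.
  m = 101 → c = 1111111, weight = 7.
  m = 011 → c = 1010010, weight = 3.
  m = 111 → c = 1100110, weight = 4.
Tally weights:
  weight 0: 1 codewords.
  weight 3: 3 codewords.
  weight 4: 3 codewords.
  weight 7: 1 codewords.
Minimum distance d = smallest w > 0 with A_w > 0 = 3.
Sanity: Σ A_w = 8 = 2^3 = 8 ✓.


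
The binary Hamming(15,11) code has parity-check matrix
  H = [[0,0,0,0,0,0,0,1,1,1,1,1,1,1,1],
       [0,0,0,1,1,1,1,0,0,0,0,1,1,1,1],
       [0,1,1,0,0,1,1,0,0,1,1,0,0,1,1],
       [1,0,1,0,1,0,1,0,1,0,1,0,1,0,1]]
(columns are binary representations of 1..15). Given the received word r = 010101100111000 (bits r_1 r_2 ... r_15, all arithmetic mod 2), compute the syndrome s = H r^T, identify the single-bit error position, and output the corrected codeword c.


s = (1, 0, 1, 0)^T, error position = 10, corrected codeword c = 010101100011000

Compute s = H r^T mod 2 one row at a time:
  s_1 = 0 + 0 + 1 + 1 + 1 + 0 + 0 + 0 = 3 ≡ 1 (mod 2).
  s_2 = 1 + 0 + 1 + 1 + 1 + 0 + 0 + 0 = 4 ≡ 0 (mod 2).
  s_3 = 1 + 0 + 1 + 1 + 1 + 1 + 0 + 0 = 5 ≡ 1 (mod 2).
  s_4 = 0 + 0 + 0 + 1 + 0 + 1 + 0 + 0 = 2 ≡ 0 (mod 2).
s = (1, 0, 1, 0)^T — this equals column 10 of H (binary 1010), so error is at position 10.
Correct: flip bit 10 of r = 010101100111000 to get c = 010101100011000.


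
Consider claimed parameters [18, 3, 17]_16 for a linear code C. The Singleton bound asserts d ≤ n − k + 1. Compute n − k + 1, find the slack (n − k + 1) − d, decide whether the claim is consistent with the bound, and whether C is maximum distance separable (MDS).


Singleton RHS = n − k + 1 = 16, slack = -1, bound violated (no such code; not MDS).

Singleton bound: d ≤ n − k + 1.
Here n = 18, k = 3, so n − k + 1 = 16.
Given d = 17, check d ≤ 16: NO.
Slack = (n − k + 1) − d = -1.
The slack is negative: d = 17 exceeds n − k + 1 = 16 by 1, so the Singleton bound is violated and no linear [18, 3, 17]_16 code can exist. In particular it is not MDS (MDS requires d = n − k + 1 exactly).
Description: the claimed parameters are [18, 3, 17]_16; such a code would be impossible (violates the Singleton bound).


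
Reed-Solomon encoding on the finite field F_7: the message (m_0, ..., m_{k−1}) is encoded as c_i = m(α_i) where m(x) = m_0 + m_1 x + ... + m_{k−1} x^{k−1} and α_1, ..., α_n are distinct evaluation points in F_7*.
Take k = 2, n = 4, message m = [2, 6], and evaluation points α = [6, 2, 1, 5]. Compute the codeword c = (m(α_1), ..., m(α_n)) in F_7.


c = [3, 0, 1, 4]

Message polynomial: m(x) = 2 + 6·x (mod 7).
For each evaluation point α_i, compute m(α_i) mod 7:
  α_1 = 6: Horner steps 6 → 3, so m(6) = 3.
  α_2 = 2: Horner steps 6 → 0, so m(2) = 0.
  α_3 = 1: Horner steps 6 → 1, so m(1) = 1.
  α_4 = 5: Horner steps 6 → 4, so m(5) = 4.
Codeword c = [3, 0, 1, 4] ∈ F_7^4.
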